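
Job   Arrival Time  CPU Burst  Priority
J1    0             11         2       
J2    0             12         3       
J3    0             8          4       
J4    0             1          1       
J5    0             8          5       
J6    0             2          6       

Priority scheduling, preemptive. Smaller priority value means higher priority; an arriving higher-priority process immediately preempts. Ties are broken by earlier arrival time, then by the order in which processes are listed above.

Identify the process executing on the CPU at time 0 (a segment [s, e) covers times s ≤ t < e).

Timeline: | J4 0-1 | J1 1-12 | J2 12-24 | J3 24-32 | J5 32-40 | J6 40-42 |
Completion: J1=12  J2=24  J3=32  J4=1  J5=40  J6=42
Turnaround (C−A): J1=12  J2=24  J3=32  J4=1  J5=40  J6=42

J4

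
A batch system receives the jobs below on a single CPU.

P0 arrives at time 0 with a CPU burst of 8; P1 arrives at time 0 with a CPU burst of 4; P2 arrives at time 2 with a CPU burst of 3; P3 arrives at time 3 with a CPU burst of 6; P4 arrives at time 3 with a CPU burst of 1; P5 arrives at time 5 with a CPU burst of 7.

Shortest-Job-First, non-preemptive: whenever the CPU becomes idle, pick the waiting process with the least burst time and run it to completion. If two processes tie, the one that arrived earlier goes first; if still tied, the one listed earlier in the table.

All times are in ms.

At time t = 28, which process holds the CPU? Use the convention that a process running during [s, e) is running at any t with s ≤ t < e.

P0

Timeline: | P1 0-4 | P4 4-5 | P2 5-8 | P3 8-14 | P5 14-21 | P0 21-29 |
Completion: P0=29  P1=4  P2=8  P3=14  P4=5  P5=21
Turnaround (C−A): P0=29  P1=4  P2=6  P3=11  P4=2  P5=16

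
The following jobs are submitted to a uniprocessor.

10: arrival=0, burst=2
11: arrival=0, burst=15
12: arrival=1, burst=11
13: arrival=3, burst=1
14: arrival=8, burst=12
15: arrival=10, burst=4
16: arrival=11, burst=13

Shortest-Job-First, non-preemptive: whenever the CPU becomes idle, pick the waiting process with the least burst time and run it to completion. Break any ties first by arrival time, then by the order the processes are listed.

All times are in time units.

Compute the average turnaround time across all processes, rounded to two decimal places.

Schedule: | 10 0-2 | 12 2-13 | 13 13-14 | 15 14-18 | 14 18-30 | 16 30-43 | 11 43-58 |
Completion: 10=2  11=58  12=13  13=14  14=30  15=18  16=43
Turnaround times: 10=2, 11=58, 12=12, 13=11, 14=22, 15=8, 16=32
Average turnaround = (2+58+12+11+22+8+32) / 7 = 145/7 = 20.71

20.71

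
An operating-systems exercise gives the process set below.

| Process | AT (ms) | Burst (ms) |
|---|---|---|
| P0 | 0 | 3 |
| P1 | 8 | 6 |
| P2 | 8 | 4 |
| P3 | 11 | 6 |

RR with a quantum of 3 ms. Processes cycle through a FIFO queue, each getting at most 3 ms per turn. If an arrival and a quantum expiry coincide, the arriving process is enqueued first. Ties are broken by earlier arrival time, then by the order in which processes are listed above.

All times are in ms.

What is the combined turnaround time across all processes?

41

Schedule: | P0 0-3 | idle 3-8 | P1 8-11 | P2 11-14 | P3 14-17 | P1 17-20 | P2 20-21 | P3 21-24 |
Completion: P0=3  P1=20  P2=21  P3=24
Turnaround (C−A): P0=3  P1=12  P2=13  P3=13
Turnaround = completion − arrival: P0=3, P1=12, P2=13, P3=13
Total turnaround = 3 + 12 + 13 + 13 = 41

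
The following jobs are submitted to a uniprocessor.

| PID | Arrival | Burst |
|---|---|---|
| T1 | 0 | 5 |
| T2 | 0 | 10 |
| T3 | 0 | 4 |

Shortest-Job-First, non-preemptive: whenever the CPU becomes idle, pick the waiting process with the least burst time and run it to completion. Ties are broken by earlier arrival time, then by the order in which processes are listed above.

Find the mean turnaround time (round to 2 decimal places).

10.67

Gantt: | T3 0-4 | T1 4-9 | T2 9-19 |
Completion: T1=9  T2=19  T3=4
Turnaround (C−A): T1=9  T2=19  T3=4
Turnaround times: T1=9, T2=19, T3=4
Average turnaround = (9+19+4) / 3 = 32/3 = 10.67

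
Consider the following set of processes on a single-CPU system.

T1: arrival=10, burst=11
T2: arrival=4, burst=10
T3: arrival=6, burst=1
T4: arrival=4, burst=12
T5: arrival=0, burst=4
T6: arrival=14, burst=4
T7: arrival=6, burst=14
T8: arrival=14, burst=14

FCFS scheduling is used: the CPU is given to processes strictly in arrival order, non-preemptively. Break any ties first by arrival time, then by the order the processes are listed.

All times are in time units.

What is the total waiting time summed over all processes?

Timeline: | T5 0-4 | T2 4-14 | T4 14-26 | T3 26-27 | T7 27-41 | T1 41-52 | T6 52-56 | T8 56-70 |
Completion: T1=52  T2=14  T3=27  T4=26  T5=4  T6=56  T7=41  T8=70
Turnaround (C−A): T1=42  T2=10  T3=21  T4=22  T5=4  T6=42  T7=35  T8=56
Waiting = turnaround − burst: T1=31, T2=0, T3=20, T4=10, T5=0, T6=38, T7=21, T8=42
Total waiting = 31 + 0 + 20 + 10 + 0 + 38 + 21 + 42 = 162

162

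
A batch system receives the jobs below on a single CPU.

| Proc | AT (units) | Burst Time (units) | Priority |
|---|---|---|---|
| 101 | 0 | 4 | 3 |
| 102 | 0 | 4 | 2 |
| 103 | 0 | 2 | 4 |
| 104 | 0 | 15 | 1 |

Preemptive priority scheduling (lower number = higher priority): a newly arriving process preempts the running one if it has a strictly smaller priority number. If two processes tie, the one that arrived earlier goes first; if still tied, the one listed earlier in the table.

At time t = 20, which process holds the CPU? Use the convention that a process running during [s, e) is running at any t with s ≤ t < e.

Timeline: | 104 0-15 | 102 15-19 | 101 19-23 | 103 23-25 |
Completion: 101=23  102=19  103=25  104=15

101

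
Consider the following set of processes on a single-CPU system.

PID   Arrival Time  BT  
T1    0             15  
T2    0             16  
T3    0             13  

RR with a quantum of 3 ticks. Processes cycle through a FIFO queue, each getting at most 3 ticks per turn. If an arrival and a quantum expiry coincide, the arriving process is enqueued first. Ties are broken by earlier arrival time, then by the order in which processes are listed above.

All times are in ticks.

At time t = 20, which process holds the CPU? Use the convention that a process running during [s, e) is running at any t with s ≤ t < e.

T1

Schedule: | T1 0-3 | T2 3-6 | T3 6-9 | T1 9-12 | T2 12-15 | T3 15-18 | T1 18-21 | T2 21-24 | T3 24-27 | T1 27-30 | T2 30-33 | T3 33-36 | T1 36-39 | T2 39-42 | T3 42-43 | T2 43-44 |
Completion: T1=39  T2=44  T3=43
Turnaround (C−A): T1=39  T2=44  T3=43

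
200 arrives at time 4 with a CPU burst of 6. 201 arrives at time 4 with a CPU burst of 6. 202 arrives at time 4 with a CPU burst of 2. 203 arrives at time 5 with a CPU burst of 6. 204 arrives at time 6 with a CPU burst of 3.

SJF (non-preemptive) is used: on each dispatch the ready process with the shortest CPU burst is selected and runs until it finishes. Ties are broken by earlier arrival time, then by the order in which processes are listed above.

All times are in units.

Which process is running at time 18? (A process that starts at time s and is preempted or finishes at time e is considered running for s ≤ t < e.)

201

Timeline: | idle 0-4 | 202 4-6 | 204 6-9 | 200 9-15 | 201 15-21 | 203 21-27 |
Completion: 200=15  201=21  202=6  203=27  204=9
Turnaround (C−A): 200=11  201=17  202=2  203=22  204=3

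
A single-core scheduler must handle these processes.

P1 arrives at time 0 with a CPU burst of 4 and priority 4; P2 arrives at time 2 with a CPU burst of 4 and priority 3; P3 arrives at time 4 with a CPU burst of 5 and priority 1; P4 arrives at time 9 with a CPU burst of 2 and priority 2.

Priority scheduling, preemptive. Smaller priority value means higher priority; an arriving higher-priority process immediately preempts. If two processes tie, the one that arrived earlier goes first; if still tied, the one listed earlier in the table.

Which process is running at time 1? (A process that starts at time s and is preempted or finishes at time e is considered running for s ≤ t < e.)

Schedule: | P1 0-2 | P2 2-4 | P3 4-9 | P4 9-11 | P2 11-13 | P1 13-15 |
Completion: P1=15  P2=13  P3=9  P4=11
Turnaround (C−A): P1=15  P2=11  P3=5  P4=2

P1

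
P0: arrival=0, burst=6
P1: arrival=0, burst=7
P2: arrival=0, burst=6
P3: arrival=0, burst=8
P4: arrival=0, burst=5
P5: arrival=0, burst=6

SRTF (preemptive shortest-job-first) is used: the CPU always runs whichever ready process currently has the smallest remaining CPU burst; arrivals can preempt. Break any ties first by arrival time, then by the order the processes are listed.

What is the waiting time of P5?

Timeline: | P4 0-5 | P0 5-11 | P2 11-17 | P5 17-23 | P1 23-30 | P3 30-38 |
Completion: P0=11  P1=30  P2=17  P3=38  P4=5  P5=23
Turnaround (C−A): P0=11  P1=30  P2=17  P3=38  P4=5  P5=23
Waiting(P5) = turnaround − burst = 23 − 6 = 17

17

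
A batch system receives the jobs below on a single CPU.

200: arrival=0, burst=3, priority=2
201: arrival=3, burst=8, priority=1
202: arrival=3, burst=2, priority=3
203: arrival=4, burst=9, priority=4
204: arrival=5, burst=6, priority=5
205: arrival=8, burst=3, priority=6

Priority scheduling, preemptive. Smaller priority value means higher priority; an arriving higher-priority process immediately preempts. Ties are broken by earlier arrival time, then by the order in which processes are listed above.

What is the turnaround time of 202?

10

Schedule: | 200 0-3 | 201 3-11 | 202 11-13 | 203 13-22 | 204 22-28 | 205 28-31 |
Completion: 200=3  201=11  202=13  203=22  204=28  205=31
Turnaround (C−A): 200=3  201=8  202=10  203=18  204=23  205=23
Turnaround(202) = completion − arrival = 13 − 3 = 10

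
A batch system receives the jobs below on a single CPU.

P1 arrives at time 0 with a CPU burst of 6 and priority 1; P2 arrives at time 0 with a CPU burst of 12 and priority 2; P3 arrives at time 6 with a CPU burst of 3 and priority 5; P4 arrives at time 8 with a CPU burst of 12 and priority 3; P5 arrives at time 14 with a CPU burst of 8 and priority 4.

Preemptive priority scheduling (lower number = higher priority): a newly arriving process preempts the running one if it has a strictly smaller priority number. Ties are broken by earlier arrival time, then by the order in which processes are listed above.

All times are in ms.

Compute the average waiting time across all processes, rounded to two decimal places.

Schedule: | P1 0-6 | P2 6-18 | P4 18-30 | P5 30-38 | P3 38-41 |
Completion: P1=6  P2=18  P3=41  P4=30  P5=38
Turnaround (C−A): P1=6  P2=18  P3=35  P4=22  P5=24
Waiting times: P1=0, P2=6, P3=32, P4=10, P5=16
Average waiting = (0+6+32+10+16) / 5 = 64/5 = 12.80

12.80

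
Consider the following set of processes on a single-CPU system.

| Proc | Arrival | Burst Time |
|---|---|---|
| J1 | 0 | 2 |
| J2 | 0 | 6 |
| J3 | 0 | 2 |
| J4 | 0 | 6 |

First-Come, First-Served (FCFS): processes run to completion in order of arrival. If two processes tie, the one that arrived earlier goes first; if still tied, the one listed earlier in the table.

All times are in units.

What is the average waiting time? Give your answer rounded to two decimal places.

Gantt: | J1 0-2 | J2 2-8 | J3 8-10 | J4 10-16 |
Completion: J1=2  J2=8  J3=10  J4=16
Turnaround (C−A): J1=2  J2=8  J3=10  J4=16
Waiting times: J1=0, J2=2, J3=8, J4=10
Average waiting = (0+2+8+10) / 4 = 20/4 = 5.00

5.00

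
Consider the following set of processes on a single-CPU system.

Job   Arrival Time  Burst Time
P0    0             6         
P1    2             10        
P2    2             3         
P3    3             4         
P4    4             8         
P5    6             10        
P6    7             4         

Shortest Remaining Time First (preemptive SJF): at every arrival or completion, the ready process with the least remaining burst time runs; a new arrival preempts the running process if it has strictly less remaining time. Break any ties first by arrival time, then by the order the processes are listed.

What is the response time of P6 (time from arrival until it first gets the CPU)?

Gantt: | P0 0-2 | P2 2-5 | P0 5-9 | P3 9-13 | P6 13-17 | P4 17-25 | P1 25-35 | P5 35-45 |
Completion: P0=9  P1=35  P2=5  P3=13  P4=25  P5=45  P6=17
Turnaround (C−A): P0=9  P1=33  P2=3  P3=10  P4=21  P5=39  P6=10
Response(P6) = first start − arrival = 13 − 7 = 6

6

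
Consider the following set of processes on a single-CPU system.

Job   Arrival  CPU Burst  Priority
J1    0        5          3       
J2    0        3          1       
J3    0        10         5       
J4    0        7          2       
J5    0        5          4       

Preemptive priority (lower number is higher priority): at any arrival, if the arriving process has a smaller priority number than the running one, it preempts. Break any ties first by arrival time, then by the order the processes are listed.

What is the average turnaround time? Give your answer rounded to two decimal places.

15.60

Schedule: | J2 0-3 | J4 3-10 | J1 10-15 | J5 15-20 | J3 20-30 |
Completion: J1=15  J2=3  J3=30  J4=10  J5=20
Turnaround times: J1=15, J2=3, J3=30, J4=10, J5=20
Average turnaround = (15+3+30+10+20) / 5 = 78/5 = 15.60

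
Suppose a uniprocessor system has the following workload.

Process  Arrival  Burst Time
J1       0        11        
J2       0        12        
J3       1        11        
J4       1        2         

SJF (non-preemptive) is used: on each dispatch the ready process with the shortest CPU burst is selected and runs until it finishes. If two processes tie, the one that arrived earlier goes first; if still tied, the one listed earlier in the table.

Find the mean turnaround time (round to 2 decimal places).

Gantt: | J1 0-11 | J4 11-13 | J3 13-24 | J2 24-36 |
Completion: J1=11  J2=36  J3=24  J4=13
Turnaround (C−A): J1=11  J2=36  J3=23  J4=12
Turnaround times: J1=11, J2=36, J3=23, J4=12
Average turnaround = (11+36+23+12) / 4 = 82/4 = 20.50

20.50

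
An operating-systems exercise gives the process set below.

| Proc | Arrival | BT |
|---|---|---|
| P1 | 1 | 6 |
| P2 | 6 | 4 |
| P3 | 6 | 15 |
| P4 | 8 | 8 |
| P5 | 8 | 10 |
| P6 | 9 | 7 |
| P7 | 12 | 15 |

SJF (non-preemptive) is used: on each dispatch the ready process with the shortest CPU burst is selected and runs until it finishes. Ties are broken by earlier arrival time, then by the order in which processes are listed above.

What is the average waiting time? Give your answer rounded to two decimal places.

Gantt: | idle 0-1 | P1 1-7 | P2 7-11 | P6 11-18 | P4 18-26 | P5 26-36 | P3 36-51 | P7 51-66 |
Completion: P1=7  P2=11  P3=51  P4=26  P5=36  P6=18  P7=66
Turnaround (C−A): P1=6  P2=5  P3=45  P4=18  P5=28  P6=9  P7=54
Waiting times: P1=0, P2=1, P3=30, P4=10, P5=18, P6=2, P7=39
Average waiting = (0+1+30+10+18+2+39) / 7 = 100/7 = 14.29

14.29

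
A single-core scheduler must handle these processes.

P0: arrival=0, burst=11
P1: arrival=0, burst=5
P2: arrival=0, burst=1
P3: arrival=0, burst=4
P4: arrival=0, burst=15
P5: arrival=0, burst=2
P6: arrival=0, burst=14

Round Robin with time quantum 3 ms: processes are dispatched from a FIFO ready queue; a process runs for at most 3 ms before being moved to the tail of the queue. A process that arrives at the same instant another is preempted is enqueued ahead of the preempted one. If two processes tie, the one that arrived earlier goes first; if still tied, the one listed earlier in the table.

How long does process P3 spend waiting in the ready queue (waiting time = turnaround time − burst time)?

Schedule: | P0 0-3 | P1 3-6 | P2 6-7 | P3 7-10 | P4 10-13 | P5 13-15 | P6 15-18 | P0 18-21 | P1 21-23 | P3 23-24 | P4 24-27 | P6 27-30 | P0 30-33 | P4 33-36 | P6 36-39 | P0 39-41 | P4 41-44 | P6 44-47 | P4 47-50 | P6 50-52 |
Completion: P0=41  P1=23  P2=7  P3=24  P4=50  P5=15  P6=52
Waiting(P3) = turnaround − burst = 24 − 4 = 20

20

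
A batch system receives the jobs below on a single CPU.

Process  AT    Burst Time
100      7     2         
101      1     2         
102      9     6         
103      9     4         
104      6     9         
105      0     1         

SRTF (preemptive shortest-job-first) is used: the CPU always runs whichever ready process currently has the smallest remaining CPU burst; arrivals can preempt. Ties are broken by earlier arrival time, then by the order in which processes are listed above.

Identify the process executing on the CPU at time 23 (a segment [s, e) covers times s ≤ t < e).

Timeline: | 105 0-1 | 101 1-3 | idle 3-6 | 104 6-7 | 100 7-9 | 103 9-13 | 102 13-19 | 104 19-27 |
Completion: 100=9  101=3  102=19  103=13  104=27  105=1
Turnaround (C−A): 100=2  101=2  102=10  103=4  104=21  105=1

104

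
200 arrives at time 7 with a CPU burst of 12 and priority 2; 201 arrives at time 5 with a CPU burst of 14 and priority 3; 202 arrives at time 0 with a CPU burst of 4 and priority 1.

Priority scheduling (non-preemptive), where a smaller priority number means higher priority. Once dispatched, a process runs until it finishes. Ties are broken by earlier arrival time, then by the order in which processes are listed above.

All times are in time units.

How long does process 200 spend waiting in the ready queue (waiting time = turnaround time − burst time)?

12

Gantt: | 202 0-4 | idle 4-5 | 201 5-19 | 200 19-31 |
Completion: 200=31  201=19  202=4
Waiting(200) = turnaround − burst = 24 − 12 = 12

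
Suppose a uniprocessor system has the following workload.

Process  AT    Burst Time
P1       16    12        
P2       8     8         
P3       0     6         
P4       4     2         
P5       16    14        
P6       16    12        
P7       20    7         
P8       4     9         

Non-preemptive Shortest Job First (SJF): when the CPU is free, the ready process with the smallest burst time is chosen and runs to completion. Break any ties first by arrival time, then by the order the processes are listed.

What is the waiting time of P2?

Timeline: | P3 0-6 | P4 6-8 | P2 8-16 | P8 16-25 | P7 25-32 | P1 32-44 | P6 44-56 | P5 56-70 |
Completion: P1=44  P2=16  P3=6  P4=8  P5=70  P6=56  P7=32  P8=25
Waiting(P2) = turnaround − burst = 8 − 8 = 0

0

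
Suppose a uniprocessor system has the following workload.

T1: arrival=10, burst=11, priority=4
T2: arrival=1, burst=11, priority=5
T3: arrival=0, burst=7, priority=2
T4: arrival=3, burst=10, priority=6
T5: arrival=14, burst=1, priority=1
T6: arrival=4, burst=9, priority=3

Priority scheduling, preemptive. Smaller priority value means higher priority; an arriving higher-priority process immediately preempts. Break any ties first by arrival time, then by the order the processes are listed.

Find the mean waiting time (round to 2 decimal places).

Timeline: | T3 0-7 | T6 7-14 | T5 14-15 | T6 15-17 | T1 17-28 | T2 28-39 | T4 39-49 |
Completion: T1=28  T2=39  T3=7  T4=49  T5=15  T6=17
Waiting times: T1=7, T2=27, T3=0, T4=36, T5=0, T6=4
Average waiting = (7+27+0+36+0+4) / 6 = 74/6 = 12.33

12.33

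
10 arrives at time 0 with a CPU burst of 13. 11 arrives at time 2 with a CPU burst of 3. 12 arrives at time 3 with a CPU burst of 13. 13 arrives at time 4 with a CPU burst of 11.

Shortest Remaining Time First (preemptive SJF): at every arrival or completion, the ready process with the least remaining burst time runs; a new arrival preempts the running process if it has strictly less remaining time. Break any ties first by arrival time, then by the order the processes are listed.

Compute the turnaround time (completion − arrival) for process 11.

3

Gantt: | 10 0-2 | 11 2-5 | 10 5-16 | 13 16-27 | 12 27-40 |
Completion: 10=16  11=5  12=40  13=27
Turnaround (C−A): 10=16  11=3  12=37  13=23
Turnaround(11) = completion − arrival = 5 − 2 = 3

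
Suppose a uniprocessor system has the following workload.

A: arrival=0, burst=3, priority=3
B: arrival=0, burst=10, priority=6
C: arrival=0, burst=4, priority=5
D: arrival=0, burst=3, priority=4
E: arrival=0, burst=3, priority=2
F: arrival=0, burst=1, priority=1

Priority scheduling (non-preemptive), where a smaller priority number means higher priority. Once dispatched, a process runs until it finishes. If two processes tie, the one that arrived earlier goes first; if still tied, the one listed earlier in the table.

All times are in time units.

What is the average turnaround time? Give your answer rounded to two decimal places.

Timeline: | F 0-1 | E 1-4 | A 4-7 | D 7-10 | C 10-14 | B 14-24 |
Completion: A=7  B=24  C=14  D=10  E=4  F=1
Turnaround times: A=7, B=24, C=14, D=10, E=4, F=1
Average turnaround = (7+24+14+10+4+1) / 6 = 60/6 = 10.00

10.00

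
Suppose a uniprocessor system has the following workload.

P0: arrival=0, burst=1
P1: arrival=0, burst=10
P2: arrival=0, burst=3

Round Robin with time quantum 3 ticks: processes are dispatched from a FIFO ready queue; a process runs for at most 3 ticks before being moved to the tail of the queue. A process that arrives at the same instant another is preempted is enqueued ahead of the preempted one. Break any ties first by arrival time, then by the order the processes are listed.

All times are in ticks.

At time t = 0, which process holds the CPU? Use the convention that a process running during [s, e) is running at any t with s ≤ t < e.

P0

Gantt: | P0 0-1 | P1 1-4 | P2 4-7 | P1 7-14 |
Completion: P0=1  P1=14  P2=7
Turnaround (C−A): P0=1  P1=14  P2=7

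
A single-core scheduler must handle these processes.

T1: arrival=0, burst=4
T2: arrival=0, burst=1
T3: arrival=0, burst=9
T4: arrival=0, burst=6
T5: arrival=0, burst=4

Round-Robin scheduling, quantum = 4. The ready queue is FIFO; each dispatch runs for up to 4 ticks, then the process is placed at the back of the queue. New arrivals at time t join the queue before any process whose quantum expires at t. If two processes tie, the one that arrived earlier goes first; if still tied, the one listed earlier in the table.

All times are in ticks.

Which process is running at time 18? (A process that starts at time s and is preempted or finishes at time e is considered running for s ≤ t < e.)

Gantt: | T1 0-4 | T2 4-5 | T3 5-9 | T4 9-13 | T5 13-17 | T3 17-21 | T4 21-23 | T3 23-24 |
Completion: T1=4  T2=5  T3=24  T4=23  T5=17
Turnaround (C−A): T1=4  T2=5  T3=24  T4=23  T5=17

T3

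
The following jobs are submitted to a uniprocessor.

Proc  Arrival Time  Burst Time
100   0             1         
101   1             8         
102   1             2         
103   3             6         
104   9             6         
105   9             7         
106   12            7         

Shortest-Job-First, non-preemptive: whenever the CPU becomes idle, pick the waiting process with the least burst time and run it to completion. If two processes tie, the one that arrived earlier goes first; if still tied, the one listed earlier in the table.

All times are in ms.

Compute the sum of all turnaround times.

Schedule: | 100 0-1 | 102 1-3 | 103 3-9 | 104 9-15 | 105 15-22 | 106 22-29 | 101 29-37 |
Completion: 100=1  101=37  102=3  103=9  104=15  105=22  106=29
Turnaround (C−A): 100=1  101=36  102=2  103=6  104=6  105=13  106=17
Turnaround = completion − arrival: 100=1, 101=36, 102=2, 103=6, 104=6, 105=13, 106=17
Total turnaround = 1 + 36 + 2 + 6 + 6 + 13 + 17 = 81

81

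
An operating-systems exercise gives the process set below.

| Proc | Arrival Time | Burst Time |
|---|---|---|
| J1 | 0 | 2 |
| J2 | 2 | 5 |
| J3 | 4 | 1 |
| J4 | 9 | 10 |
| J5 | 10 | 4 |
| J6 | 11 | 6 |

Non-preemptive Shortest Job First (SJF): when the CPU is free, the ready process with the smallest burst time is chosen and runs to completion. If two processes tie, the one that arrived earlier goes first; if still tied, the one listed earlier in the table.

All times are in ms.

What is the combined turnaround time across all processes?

52

Timeline: | J1 0-2 | J2 2-7 | J3 7-8 | idle 8-9 | J4 9-19 | J5 19-23 | J6 23-29 |
Completion: J1=2  J2=7  J3=8  J4=19  J5=23  J6=29
Turnaround (C−A): J1=2  J2=5  J3=4  J4=10  J5=13  J6=18
Turnaround = completion − arrival: J1=2, J2=5, J3=4, J4=10, J5=13, J6=18
Total turnaround = 2 + 5 + 4 + 10 + 13 + 18 = 52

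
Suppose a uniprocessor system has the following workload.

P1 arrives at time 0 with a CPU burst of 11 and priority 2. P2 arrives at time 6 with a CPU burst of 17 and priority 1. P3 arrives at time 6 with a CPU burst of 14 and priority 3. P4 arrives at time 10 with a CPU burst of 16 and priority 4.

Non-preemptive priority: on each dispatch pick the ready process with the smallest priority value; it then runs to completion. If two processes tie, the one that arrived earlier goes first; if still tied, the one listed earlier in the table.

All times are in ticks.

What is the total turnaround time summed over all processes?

117

Schedule: | P1 0-11 | P2 11-28 | P3 28-42 | P4 42-58 |
Completion: P1=11  P2=28  P3=42  P4=58
Turnaround (C−A): P1=11  P2=22  P3=36  P4=48
Turnaround = completion − arrival: P1=11, P2=22, P3=36, P4=48
Total turnaround = 11 + 22 + 36 + 48 = 117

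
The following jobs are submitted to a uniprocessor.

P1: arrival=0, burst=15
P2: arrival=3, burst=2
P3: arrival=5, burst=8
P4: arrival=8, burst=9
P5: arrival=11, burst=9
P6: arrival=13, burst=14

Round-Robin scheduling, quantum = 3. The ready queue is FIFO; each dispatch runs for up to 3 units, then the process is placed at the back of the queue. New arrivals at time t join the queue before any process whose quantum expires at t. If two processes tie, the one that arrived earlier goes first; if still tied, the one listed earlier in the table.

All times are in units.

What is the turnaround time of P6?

44

Timeline: | P1 0-3 | P2 3-5 | P1 5-8 | P3 8-11 | P4 11-14 | P1 14-17 | P5 17-20 | P3 20-23 | P6 23-26 | P4 26-29 | P1 29-32 | P5 32-35 | P3 35-37 | P6 37-40 | P4 40-43 | P1 43-46 | P5 46-49 | P6 49-57 |
Completion: P1=46  P2=5  P3=37  P4=43  P5=49  P6=57
Turnaround(P6) = completion − arrival = 57 − 13 = 44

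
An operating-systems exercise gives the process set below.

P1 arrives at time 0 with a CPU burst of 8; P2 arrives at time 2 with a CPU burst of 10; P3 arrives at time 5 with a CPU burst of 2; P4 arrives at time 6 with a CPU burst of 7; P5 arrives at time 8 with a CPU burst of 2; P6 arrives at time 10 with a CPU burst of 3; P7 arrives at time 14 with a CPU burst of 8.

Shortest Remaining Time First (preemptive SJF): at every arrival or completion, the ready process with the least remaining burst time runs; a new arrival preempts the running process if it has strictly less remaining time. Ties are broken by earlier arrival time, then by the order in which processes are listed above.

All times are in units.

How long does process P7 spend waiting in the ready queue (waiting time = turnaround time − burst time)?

8

Schedule: | P1 0-5 | P3 5-7 | P1 7-10 | P5 10-12 | P6 12-15 | P4 15-22 | P7 22-30 | P2 30-40 |
Completion: P1=10  P2=40  P3=7  P4=22  P5=12  P6=15  P7=30
Turnaround (C−A): P1=10  P2=38  P3=2  P4=16  P5=4  P6=5  P7=16
Waiting(P7) = turnaround − burst = 16 − 8 = 8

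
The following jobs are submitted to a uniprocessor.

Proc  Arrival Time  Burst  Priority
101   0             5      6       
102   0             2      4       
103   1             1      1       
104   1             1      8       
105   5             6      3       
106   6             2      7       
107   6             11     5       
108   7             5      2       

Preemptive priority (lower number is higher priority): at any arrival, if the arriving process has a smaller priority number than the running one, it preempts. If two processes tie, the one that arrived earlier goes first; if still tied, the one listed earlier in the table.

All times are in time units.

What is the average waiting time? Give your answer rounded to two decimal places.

12.00

Gantt: | 102 0-1 | 103 1-2 | 102 2-3 | 101 3-5 | 105 5-7 | 108 7-12 | 105 12-16 | 107 16-27 | 101 27-30 | 106 30-32 | 104 32-33 |
Completion: 101=30  102=3  103=2  104=33  105=16  106=32  107=27  108=12
Waiting times: 101=25, 102=1, 103=0, 104=31, 105=5, 106=24, 107=10, 108=0
Average waiting = (25+1+0+31+5+24+10+0) / 8 = 96/8 = 12.00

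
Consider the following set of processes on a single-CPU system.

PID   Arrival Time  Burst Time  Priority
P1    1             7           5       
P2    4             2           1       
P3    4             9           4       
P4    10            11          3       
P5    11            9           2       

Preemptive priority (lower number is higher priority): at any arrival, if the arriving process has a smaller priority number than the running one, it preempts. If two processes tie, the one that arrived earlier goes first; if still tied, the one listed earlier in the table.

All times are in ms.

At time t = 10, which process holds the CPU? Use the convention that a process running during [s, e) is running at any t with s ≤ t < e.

P4

Timeline: | idle 0-1 | P1 1-4 | P2 4-6 | P3 6-10 | P4 10-11 | P5 11-20 | P4 20-30 | P3 30-35 | P1 35-39 |
Completion: P1=39  P2=6  P3=35  P4=30  P5=20
Turnaround (C−A): P1=38  P2=2  P3=31  P4=20  P5=9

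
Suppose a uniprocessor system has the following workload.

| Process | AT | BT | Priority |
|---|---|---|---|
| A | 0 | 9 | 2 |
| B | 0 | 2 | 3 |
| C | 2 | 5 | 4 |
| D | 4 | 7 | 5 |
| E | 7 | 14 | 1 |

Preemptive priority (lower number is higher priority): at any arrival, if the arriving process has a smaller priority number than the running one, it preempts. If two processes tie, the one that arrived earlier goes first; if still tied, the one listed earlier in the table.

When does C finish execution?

Timeline: | A 0-7 | E 7-21 | A 21-23 | B 23-25 | C 25-30 | D 30-37 |
Completion: A=23  B=25  C=30  D=37  E=21

30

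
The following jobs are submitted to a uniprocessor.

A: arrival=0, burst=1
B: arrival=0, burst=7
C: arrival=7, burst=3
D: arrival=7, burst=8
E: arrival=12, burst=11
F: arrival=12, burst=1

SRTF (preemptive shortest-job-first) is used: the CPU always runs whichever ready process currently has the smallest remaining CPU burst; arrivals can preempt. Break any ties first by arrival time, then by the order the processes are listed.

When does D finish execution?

Schedule: | A 0-1 | B 1-8 | C 8-11 | D 11-12 | F 12-13 | D 13-20 | E 20-31 |
Completion: A=1  B=8  C=11  D=20  E=31  F=13

20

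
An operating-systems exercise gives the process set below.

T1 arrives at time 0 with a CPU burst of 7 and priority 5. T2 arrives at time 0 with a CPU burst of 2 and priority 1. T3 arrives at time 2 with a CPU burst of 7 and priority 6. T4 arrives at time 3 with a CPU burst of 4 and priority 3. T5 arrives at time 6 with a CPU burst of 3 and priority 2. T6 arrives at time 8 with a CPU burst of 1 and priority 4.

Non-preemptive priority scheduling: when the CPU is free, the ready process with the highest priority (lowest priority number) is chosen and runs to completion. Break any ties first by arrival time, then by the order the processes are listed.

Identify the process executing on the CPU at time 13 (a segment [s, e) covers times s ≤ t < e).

T4

Gantt: | T2 0-2 | T1 2-9 | T5 9-12 | T4 12-16 | T6 16-17 | T3 17-24 |
Completion: T1=9  T2=2  T3=24  T4=16  T5=12  T6=17
Turnaround (C−A): T1=9  T2=2  T3=22  T4=13  T5=6  T6=9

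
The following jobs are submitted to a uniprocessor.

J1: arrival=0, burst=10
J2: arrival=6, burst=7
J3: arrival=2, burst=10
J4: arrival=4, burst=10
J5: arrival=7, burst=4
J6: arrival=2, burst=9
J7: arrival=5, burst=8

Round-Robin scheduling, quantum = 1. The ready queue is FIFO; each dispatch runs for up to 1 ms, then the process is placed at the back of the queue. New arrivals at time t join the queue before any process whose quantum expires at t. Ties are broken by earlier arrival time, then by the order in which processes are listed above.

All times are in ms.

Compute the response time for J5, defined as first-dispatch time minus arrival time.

5

Gantt: | J1 0-2 | J3 2-3 | J6 3-4 | J1 4-5 | J3 5-6 | J4 6-7 | J6 7-8 | J7 8-9 | J1 9-10 | J2 10-11 | J3 11-12 | J5 12-13 | J4 13-14 | J6 14-15 | J7 15-16 | J1 16-17 | J2 17-18 | J3 18-19 | J5 19-20 | J4 20-21 | J6 21-22 | J7 22-23 | J1 23-24 | J2 24-25 | J3 25-26 | J5 26-27 | J4 27-28 | J6 28-29 | J7 29-30 | J1 30-31 | J2 31-32 | J3 32-33 | J5 33-34 | J4 34-35 | J6 35-36 | J7 36-37 | J1 37-38 | J2 38-39 | J3 39-40 | J4 40-41 | J6 41-42 | J7 42-43 | J1 43-44 | J2 44-45 | J3 45-46 | J4 46-47 | J6 47-48 | J7 48-49 | J1 49-50 | J2 50-51 | J3 51-52 | J4 52-53 | J6 53-54 | J7 54-55 | J3 55-56 | J4 56-58 |
Completion: J1=50  J2=51  J3=56  J4=58  J5=34  J6=54  J7=55
Response(J5) = first start − arrival = 12 − 7 = 5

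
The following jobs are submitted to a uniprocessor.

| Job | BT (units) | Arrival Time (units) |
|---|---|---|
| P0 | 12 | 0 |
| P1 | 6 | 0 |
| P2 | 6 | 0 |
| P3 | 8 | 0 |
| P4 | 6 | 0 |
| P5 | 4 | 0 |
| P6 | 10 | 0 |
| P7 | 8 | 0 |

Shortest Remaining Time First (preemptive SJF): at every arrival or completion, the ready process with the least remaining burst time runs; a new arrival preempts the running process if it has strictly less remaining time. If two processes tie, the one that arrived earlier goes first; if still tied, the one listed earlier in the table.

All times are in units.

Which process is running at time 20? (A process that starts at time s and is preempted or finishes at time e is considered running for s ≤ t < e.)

P4

Schedule: | P5 0-4 | P1 4-10 | P2 10-16 | P4 16-22 | P3 22-30 | P7 30-38 | P6 38-48 | P0 48-60 |
Completion: P0=60  P1=10  P2=16  P3=30  P4=22  P5=4  P6=48  P7=38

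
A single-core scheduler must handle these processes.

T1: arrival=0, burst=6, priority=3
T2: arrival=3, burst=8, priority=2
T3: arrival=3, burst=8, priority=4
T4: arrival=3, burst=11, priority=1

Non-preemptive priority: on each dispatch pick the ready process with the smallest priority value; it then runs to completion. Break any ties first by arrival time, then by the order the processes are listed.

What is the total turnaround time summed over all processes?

Gantt: | T1 0-6 | T4 6-17 | T2 17-25 | T3 25-33 |
Completion: T1=6  T2=25  T3=33  T4=17
Turnaround = completion − arrival: T1=6, T2=22, T3=30, T4=14
Total turnaround = 6 + 22 + 30 + 14 = 72

72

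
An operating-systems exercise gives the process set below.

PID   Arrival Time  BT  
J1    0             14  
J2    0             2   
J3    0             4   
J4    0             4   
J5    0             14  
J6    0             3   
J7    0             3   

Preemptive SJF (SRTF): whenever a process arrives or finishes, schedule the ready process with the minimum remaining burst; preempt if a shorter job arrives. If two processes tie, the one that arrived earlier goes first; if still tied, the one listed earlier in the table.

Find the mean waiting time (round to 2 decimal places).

10.43

Schedule: | J2 0-2 | J6 2-5 | J7 5-8 | J3 8-12 | J4 12-16 | J1 16-30 | J5 30-44 |
Completion: J1=30  J2=2  J3=12  J4=16  J5=44  J6=5  J7=8
Turnaround (C−A): J1=30  J2=2  J3=12  J4=16  J5=44  J6=5  J7=8
Waiting times: J1=16, J2=0, J3=8, J4=12, J5=30, J6=2, J7=5
Average waiting = (16+0+8+12+30+2+5) / 7 = 73/7 = 10.43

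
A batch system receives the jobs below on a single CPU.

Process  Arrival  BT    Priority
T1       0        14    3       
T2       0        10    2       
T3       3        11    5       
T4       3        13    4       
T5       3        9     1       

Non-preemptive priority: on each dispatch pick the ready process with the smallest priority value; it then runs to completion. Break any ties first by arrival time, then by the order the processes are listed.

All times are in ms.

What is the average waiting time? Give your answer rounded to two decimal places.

19.80

Gantt: | T2 0-10 | T5 10-19 | T1 19-33 | T4 33-46 | T3 46-57 |
Completion: T1=33  T2=10  T3=57  T4=46  T5=19
Waiting times: T1=19, T2=0, T3=43, T4=30, T5=7
Average waiting = (19+0+43+30+7) / 5 = 99/5 = 19.80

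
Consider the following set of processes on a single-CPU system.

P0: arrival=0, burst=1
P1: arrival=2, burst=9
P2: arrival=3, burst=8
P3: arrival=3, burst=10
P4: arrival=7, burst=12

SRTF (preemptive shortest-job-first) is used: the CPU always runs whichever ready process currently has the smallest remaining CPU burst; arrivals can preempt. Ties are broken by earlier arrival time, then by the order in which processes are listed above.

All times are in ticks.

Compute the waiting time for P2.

8

Gantt: | P0 0-1 | idle 1-2 | P1 2-11 | P2 11-19 | P3 19-29 | P4 29-41 |
Completion: P0=1  P1=11  P2=19  P3=29  P4=41
Turnaround (C−A): P0=1  P1=9  P2=16  P3=26  P4=34
Waiting(P2) = turnaround − burst = 16 − 8 = 8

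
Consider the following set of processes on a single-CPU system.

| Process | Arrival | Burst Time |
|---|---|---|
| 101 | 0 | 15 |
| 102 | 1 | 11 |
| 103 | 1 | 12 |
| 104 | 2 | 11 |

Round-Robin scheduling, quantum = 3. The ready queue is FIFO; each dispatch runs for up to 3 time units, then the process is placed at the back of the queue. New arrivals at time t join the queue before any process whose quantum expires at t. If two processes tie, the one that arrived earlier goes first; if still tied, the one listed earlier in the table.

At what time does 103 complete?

44

Schedule: | 101 0-3 | 102 3-6 | 103 6-9 | 104 9-12 | 101 12-15 | 102 15-18 | 103 18-21 | 104 21-24 | 101 24-27 | 102 27-30 | 103 30-33 | 104 33-36 | 101 36-39 | 102 39-41 | 103 41-44 | 104 44-46 | 101 46-49 |
Completion: 101=49  102=41  103=44  104=46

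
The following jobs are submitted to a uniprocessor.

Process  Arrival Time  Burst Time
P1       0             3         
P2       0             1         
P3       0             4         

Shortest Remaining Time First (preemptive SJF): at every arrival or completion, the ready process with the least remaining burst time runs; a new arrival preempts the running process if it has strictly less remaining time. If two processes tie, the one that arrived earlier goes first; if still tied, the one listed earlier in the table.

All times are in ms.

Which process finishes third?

Schedule: | P2 0-1 | P1 1-4 | P3 4-8 |
Completion: P1=4  P2=1  P3=8
Finish order: P2 → P1 → P3

P3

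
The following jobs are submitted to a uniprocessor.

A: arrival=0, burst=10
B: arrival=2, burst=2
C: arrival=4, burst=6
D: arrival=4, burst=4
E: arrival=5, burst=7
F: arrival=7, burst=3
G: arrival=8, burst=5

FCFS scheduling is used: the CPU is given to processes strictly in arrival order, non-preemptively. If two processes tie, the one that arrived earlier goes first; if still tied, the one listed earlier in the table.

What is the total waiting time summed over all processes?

Schedule: | A 0-10 | B 10-12 | C 12-18 | D 18-22 | E 22-29 | F 29-32 | G 32-37 |
Completion: A=10  B=12  C=18  D=22  E=29  F=32  G=37
Turnaround (C−A): A=10  B=10  C=14  D=18  E=24  F=25  G=29
Waiting = turnaround − burst: A=0, B=8, C=8, D=14, E=17, F=22, G=24
Total waiting = 0 + 8 + 8 + 14 + 17 + 22 + 24 = 93

93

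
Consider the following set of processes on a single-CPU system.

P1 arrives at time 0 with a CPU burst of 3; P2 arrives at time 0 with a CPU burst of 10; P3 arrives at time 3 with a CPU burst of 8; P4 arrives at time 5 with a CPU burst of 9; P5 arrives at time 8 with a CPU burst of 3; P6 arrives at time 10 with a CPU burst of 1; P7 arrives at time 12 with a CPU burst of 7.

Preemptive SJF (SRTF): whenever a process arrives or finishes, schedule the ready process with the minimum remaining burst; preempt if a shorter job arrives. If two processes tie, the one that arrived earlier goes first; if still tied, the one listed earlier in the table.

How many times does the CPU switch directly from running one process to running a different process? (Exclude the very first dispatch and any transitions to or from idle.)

Timeline: | P1 0-3 | P3 3-11 | P6 11-12 | P5 12-15 | P7 15-22 | P4 22-31 | P2 31-41 |
Completion: P1=3  P2=41  P3=11  P4=31  P5=15  P6=12  P7=22
Turnaround (C−A): P1=3  P2=41  P3=8  P4=26  P5=7  P6=2  P7=10

6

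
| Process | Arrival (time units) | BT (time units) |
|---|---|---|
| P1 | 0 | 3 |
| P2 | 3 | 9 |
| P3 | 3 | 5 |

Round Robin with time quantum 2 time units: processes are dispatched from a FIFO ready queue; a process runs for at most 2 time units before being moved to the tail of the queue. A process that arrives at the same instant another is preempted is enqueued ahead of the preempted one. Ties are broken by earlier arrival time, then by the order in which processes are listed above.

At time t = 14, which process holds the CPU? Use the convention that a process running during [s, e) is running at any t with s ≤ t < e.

Timeline: | P1 0-3 | P2 3-5 | P3 5-7 | P2 7-9 | P3 9-11 | P2 11-13 | P3 13-14 | P2 14-17 |
Completion: P1=3  P2=17  P3=14

P2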